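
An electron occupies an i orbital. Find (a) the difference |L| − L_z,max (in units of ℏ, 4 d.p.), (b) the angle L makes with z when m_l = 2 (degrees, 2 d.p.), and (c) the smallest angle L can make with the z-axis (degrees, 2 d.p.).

For an i orbital, l = 6.
|L| − L_z,max = (√42 − 6)ℏ ≈ 0.4807ℏ.
For m_l = 2: cos θ = 2/√42, θ ≈ 72.02°.
cos θ_min = 6/√42, so θ_min ≈ 22.21°.

|L|−L_z,max ≈ 0.4807ℏ; θ(m_l=2) ≈ 72.02°; θ_min ≈ 22.21°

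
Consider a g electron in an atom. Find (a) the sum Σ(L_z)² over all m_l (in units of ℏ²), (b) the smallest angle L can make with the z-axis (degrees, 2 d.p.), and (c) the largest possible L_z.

Σ(L_z)² = 60 ℏ²; θ_min ≈ 26.57°; L_z,max = 4ℏ

For a g orbital, l = 4.
Σ m_l² = 60, so Σ(L_z)² = 60 ℏ².
cos θ_min = 4/√20, so θ_min ≈ 26.57°.
L_z,max = lℏ = 4ℏ.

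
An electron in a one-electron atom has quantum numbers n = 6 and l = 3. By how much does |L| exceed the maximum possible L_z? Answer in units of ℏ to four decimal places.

|L| = 2√3 ℏ ≈ 3.4641ℏ, while L_z,max = lℏ = 3ℏ.
The difference is (2√3 − 3)ℏ ≈ 0.4641ℏ.

|L| − L_z,max ≈ 0.4641ℏ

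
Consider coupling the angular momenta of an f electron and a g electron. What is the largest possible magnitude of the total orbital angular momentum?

The total orbital quantum number L ranges from |l₁ − l₂| to l₁ + l₂ in integer steps.
L ∈ {1, 2, 3, 4, 5, 6, 7}.
The largest magnitude corresponds to L = 7: |L_tot| = ℏ√(7·8) = 2√14 ℏ.

|L_tot|_max = 2√14 ℏ ≈ 7.483ℏ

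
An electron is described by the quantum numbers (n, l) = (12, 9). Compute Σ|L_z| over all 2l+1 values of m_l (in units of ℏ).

Σ|L_z| = 90 ℏ

m_l ∈ {-9, -8, -7, -6, -5, -4, -3, -2, -1, 0, 1, 2, 3, 4, 5, 6, 7, 8, 9}.
Σ|m_l| = 2·9(9+1)/2 = 90.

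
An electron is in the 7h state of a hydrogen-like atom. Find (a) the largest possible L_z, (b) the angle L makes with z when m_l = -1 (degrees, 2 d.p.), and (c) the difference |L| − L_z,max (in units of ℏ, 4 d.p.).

L_z,max = 5ℏ; θ(m_l=-1) ≈ 100.52°; |L|−L_z,max ≈ 0.4772ℏ

For 7h, l = 5.
L_z,max = lℏ = 5ℏ.
For m_l = -1: cos θ = -1/√30, θ ≈ 100.52°.
|L| − L_z,max = (√30 − 5)ℏ ≈ 0.4772ℏ.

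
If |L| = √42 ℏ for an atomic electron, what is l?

Since |L|² = l(l+1)ℏ², l(l+1) = 42.
Solving: l = 6.

l = 6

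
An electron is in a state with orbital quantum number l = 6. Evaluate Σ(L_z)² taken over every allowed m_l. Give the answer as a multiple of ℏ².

m_l ∈ {-6, -5, -4, -3, -2, -1, 0, 1, 2, 3, 4, 5, 6}.
Σ m_l² = l(l+1)(2l+1)/3 = 6·7·13/3 = 182.

Σ(L_z)² = 182 ℏ²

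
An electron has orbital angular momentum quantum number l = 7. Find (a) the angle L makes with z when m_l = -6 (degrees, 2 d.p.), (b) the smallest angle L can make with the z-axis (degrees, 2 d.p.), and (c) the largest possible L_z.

θ(m_l=-6) ≈ 143.30°; θ_min ≈ 20.70°; L_z,max = 7ℏ

For m_l = -6: cos θ = -6/√56, θ ≈ 143.30°.
cos θ_min = 7/√56, so θ_min ≈ 20.70°.
L_z,max = lℏ = 7ℏ.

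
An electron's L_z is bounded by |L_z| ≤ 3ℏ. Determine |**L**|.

|L| = 2√3 ℏ ≈ 3.464ℏ

Since max m_l = l, l = 3.
Then |L| = ℏ√(3·4) = 2√3 ℏ.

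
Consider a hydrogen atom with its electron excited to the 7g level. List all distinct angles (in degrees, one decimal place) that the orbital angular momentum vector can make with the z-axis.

The 7g level has l = 4.
|L| = ℏ√(l(l+1)) = 2√5 ℏ.
cos θ = m_l/√20 for each m_l ∈ {-4, -3, -2, -1, 0, 1, 2, 3, 4}.

θ ∈ {26.6°, 47.9°, 63.4°, 77.1°, 90.0°, 102.9°, 116.6°, 132.1°, 153.4°}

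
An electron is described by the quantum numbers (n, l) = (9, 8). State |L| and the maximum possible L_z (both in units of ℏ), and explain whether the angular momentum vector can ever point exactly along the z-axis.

|L| = 6√2 ℏ ≈ 8.4853ℏ, while L_z,max = lℏ = 8ℏ.
Since |L| > L_z,max, the vector can never point exactly along z; the closest it comes is θ_min = arccos(8/√72) ≈ 19.5°.

No: L_z,max = 8ℏ < |L| = 6√2 ℏ ≈ 8.485ℏ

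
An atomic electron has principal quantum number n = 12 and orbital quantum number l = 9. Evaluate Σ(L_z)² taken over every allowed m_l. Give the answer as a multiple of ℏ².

The allowed m_l values are -9, -8, -7, -6, -5, -4, -3, -2, -1, 0, 1, 2, 3, 4, 5, 6, 7, 8, 9.
Summing m² from −9 to 9: Σ m_l² = 570.

Σ(L_z)² = 570 ℏ²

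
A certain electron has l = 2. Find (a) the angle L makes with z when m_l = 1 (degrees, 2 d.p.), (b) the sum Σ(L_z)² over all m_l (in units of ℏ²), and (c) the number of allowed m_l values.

For m_l = 1: cos θ = 1/√6, θ ≈ 65.91°.
Σ m_l² = 10, so Σ(L_z)² = 10 ℏ².
There are 2l+1 = 5 values of m_l.

θ(m_l=1) ≈ 65.91°; Σ(L_z)² = 10 ℏ²; 5 values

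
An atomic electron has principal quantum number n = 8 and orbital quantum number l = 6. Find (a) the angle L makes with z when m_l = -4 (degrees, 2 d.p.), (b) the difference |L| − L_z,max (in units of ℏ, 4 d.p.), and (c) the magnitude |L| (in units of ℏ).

θ(m_l=-4) ≈ 128.11°; |L|−L_z,max ≈ 0.4807ℏ; |L| = √42 ℏ ≈ 6.481ℏ

For m_l = -4: cos θ = -4/√42, θ ≈ 128.11°.
|L| − L_z,max = (√42 − 6)ℏ ≈ 0.4807ℏ.
|L| = ℏ√(6·7) = √42 ℏ ≈ 6.481ℏ.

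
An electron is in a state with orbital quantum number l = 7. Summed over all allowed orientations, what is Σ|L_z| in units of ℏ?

Σ|L_z| = 56 ℏ

m_l ∈ {-7, -6, -5, -4, -3, -2, -1, 0, 1, 2, 3, 4, 5, 6, 7}.
Σ|m_l| = l(l+1) = 56.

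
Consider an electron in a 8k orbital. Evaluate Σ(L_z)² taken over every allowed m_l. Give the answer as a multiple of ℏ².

For 8k, l = 7.
The allowed m_l values are -7, -6, -5, -4, -3, -2, -1, 0, 1, 2, 3, 4, 5, 6, 7.
Σ m_l² = 2·(1 + 4 + 9 + 16 + 25 + 36 + 49) = 280.

Σ(L_z)² = 280 ℏ²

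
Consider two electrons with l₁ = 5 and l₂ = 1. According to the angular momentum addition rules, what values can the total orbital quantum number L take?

By the triangle rule, |l₁ − l₂| ≤ L ≤ l₁ + l₂.
L ∈ {4, 5, 6}.

L = 4, 5, 6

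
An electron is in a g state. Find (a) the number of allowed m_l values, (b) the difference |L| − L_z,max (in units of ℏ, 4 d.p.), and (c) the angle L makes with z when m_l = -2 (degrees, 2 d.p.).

A g state has l = 4.
There are 2l+1 = 9 values of m_l.
|L| − L_z,max = (2√5 − 4)ℏ ≈ 0.4721ℏ.
For m_l = -2: cos θ = -2/√20, θ ≈ 116.57°.

9 values; |L|−L_z,max ≈ 0.4721ℏ; θ(m_l=-2) ≈ 116.57°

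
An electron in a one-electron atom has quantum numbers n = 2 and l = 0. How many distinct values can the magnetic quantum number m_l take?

1

The number of m_l values is 2l + 1 = 2·0 + 1 = 1.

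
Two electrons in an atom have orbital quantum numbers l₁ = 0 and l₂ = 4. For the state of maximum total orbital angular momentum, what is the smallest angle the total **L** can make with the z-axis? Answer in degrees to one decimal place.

θ_min ≈ 26.6°

L runs from |0 − 4| = 4 to 0 + 4 = 4.
L ∈ {4}.
The maximum is L = 4, with |L_tot| = ℏ√(4·5) = 2√5 ℏ.
The minimum angle with z is arccos(4/√20) ≈ 26.6°.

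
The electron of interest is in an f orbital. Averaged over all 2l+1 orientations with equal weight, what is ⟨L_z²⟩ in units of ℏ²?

For an f orbital, l = 3.
m_l ∈ {-3, -2, -1, 0, 1, 2, 3}.
Average of L_z² over 7 states: 28/7 ℏ² = 4 ℏ².

⟨L_z²⟩ = 4 ℏ²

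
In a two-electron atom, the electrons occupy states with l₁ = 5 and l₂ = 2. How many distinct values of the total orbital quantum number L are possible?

The total orbital quantum number L ranges from |l₁ − l₂| to l₁ + l₂ in integer steps.
So L can be 3, 4, 5, 6, 7.
That is 5 values.

5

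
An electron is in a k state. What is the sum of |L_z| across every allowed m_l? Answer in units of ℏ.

For a k orbital, l = 7.
The allowed m_l values are -7, -6, -5, -4, -3, -2, -1, 0, 1, 2, 3, 4, 5, 6, 7.
Σ|m_l| = l(l+1) = 56.

Σ|L_z| = 56 ℏ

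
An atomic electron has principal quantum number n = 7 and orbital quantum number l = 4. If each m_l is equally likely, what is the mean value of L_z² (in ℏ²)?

⟨L_z²⟩ = 6.667 ℏ²

The allowed m_l values are -4, -3, -2, -1, 0, 1, 2, 3, 4.
⟨L_z²⟩ = ℏ²·l(l+1)/3 = 6.667ℏ².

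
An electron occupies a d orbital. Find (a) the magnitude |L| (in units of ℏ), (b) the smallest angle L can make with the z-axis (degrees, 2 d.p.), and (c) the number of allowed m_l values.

A d state has l = 2.
|L| = ℏ√(2·3) = √6 ℏ ≈ 2.449ℏ.
cos θ_min = 2/√6, so θ_min ≈ 35.26°.
There are 2l+1 = 5 values of m_l.

|L| = √6 ℏ ≈ 2.449ℏ; θ_min ≈ 35.26°; 5 values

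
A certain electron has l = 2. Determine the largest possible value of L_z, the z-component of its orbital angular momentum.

L_z,max = 2ℏ

L_z = m_l ℏ with m_l ∈ {−2, …, 2}; the maximum is m_l = 2.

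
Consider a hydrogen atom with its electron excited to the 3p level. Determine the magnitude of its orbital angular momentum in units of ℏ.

The 3p level has l = 1.
|L| = ℏ√(l(l+1)) = ℏ√(1·2) = √2 ℏ

|L| = √2 ℏ ≈ 1.414ℏ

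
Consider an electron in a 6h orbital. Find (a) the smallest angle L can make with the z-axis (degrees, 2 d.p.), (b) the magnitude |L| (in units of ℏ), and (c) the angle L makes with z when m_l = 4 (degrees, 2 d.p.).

6h means n = 6, l = 5.
cos θ_min = 5/√30, so θ_min ≈ 24.09°.
|L| = ℏ√(5·6) = √30 ℏ ≈ 5.477ℏ.
For m_l = 4: cos θ = 4/√30, θ ≈ 43.09°.

θ_min ≈ 24.09°; |L| = √30 ℏ ≈ 5.477ℏ; θ(m_l=4) ≈ 43.09°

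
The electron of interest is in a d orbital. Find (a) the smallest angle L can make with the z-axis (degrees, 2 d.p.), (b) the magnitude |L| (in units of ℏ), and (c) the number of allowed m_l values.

For a d orbital, l = 2.
cos θ_min = 2/√6, so θ_min ≈ 35.26°.
|L| = ℏ√(2·3) = √6 ℏ ≈ 2.449ℏ.
There are 2l+1 = 5 values of m_l.

θ_min ≈ 35.26°; |L| = √6 ℏ ≈ 2.449ℏ; 5 values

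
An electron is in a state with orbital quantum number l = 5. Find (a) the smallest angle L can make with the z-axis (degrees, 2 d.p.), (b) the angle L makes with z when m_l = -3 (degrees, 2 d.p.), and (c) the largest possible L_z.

θ_min ≈ 24.09°; θ(m_l=-3) ≈ 123.21°; L_z,max = 5ℏ

cos θ_min = 5/√30, so θ_min ≈ 24.09°.
For m_l = -3: cos θ = -3/√30, θ ≈ 123.21°.
L_z,max = lℏ = 5ℏ.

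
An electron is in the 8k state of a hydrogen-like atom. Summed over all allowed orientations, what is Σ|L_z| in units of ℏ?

Σ|L_z| = 56 ℏ

For 8k, l = 7.
The allowed m_l values are -7, -6, -5, -4, -3, -2, -1, 0, 1, 2, 3, 4, 5, 6, 7.
Σ|m_l| = 2·7(7+1)/2 = 56.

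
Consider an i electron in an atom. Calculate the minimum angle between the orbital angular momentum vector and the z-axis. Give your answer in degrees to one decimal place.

An i state has l = 6.
|L|² = l(l+1)ℏ² = 42ℏ², so |L| = √42 ℏ.
The smallest angle corresponds to the largest L_z, i.e. m_l = l = 6, giving L_z = 6ℏ.
cos θ_min = 6/√42, so θ_min ≈ 22.2°.

θ_min ≈ 22.2°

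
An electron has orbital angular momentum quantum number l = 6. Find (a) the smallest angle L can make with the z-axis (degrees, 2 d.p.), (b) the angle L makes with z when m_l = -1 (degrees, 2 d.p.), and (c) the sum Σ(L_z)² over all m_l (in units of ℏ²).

θ_min ≈ 22.21°; θ(m_l=-1) ≈ 98.88°; Σ(L_z)² = 182 ℏ²

cos θ_min = 6/√42, so θ_min ≈ 22.21°.
For m_l = -1: cos θ = -1/√42, θ ≈ 98.88°.
Σ m_l² = 182, so Σ(L_z)² = 182 ℏ².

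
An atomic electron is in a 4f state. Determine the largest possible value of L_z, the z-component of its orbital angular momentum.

L_z,max = 3ℏ

The 4f subshell has l = 3.
L_z = m_l ℏ with m_l ∈ {−3, …, 3}; the maximum is m_l = 3.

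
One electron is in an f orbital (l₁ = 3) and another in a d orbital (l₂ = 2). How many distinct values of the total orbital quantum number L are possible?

L runs from |3 − 2| = 1 to 3 + 2 = 5.
So L can be 1, 2, 3, 4, 5.
That is 5 values.

5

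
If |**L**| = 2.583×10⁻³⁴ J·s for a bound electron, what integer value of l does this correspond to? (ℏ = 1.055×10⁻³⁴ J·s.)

l = 2

|L|/ℏ = (2.583×10⁻³⁴)/(1.055×10⁻³⁴) ≈ 2.448.
(|L|/ℏ)² = l(l+1) ≈ 5.99 ⇒ l = 2.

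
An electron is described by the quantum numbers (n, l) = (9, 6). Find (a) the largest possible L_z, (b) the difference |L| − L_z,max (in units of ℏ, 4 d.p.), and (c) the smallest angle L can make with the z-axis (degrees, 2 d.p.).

L_z,max = 6ℏ; |L|−L_z,max ≈ 0.4807ℏ; θ_min ≈ 22.21°

L_z,max = lℏ = 6ℏ.
|L| − L_z,max = (√42 − 6)ℏ ≈ 0.4807ℏ.
cos θ_min = 6/√42, so θ_min ≈ 22.21°.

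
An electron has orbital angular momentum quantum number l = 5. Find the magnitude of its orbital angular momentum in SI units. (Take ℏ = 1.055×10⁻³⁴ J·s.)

|L| = 5.778×10⁻³⁴ J·s

|L| = ℏ√(l(l+1)) = ℏ√(5·6) = √30 ℏ
Numerically, |L| = 5.477 × (1.055×10⁻³⁴ J·s) = 5.778×10⁻³⁴ J·s.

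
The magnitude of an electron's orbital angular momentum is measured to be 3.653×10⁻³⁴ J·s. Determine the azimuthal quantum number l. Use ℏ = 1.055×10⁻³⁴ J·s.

|L|/ℏ = (3.653×10⁻³⁴)/(1.055×10⁻³⁴) ≈ 3.463.
Set l(l+1) = 11.99; the integer solution is l = 3.

l = 3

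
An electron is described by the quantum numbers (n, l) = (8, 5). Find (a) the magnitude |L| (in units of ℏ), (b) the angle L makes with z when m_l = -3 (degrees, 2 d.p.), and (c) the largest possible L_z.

|L| = √30 ℏ ≈ 5.477ℏ; θ(m_l=-3) ≈ 123.21°; L_z,max = 5ℏ

|L| = ℏ√(5·6) = √30 ℏ ≈ 5.477ℏ.
For m_l = -3: cos θ = -3/√30, θ ≈ 123.21°.
L_z,max = lℏ = 5ℏ.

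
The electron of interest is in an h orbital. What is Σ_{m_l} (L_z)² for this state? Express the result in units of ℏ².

Σ(L_z)² = 110 ℏ²

An h state has l = 5.
The allowed m_l values are -5, -4, -3, -2, -1, 0, 1, 2, 3, 4, 5.
Σ m_l² = 2·(1 + 4 + 9 + 16 + 25) = 110.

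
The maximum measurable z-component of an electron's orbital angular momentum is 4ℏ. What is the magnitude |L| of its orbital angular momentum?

|L| = 2√5 ℏ ≈ 4.472ℏ

Since max m_l = l, l = 4.
Then |L| = ℏ√(4·5) = 2√5 ℏ.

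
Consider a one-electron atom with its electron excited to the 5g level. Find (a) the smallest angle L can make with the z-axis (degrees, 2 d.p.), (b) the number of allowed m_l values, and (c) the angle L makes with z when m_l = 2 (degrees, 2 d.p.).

The 5g level has l = 4.
cos θ_min = 4/√20, so θ_min ≈ 26.57°.
There are 2l+1 = 9 values of m_l.
For m_l = 2: cos θ = 2/√20, θ ≈ 63.43°.

θ_min ≈ 26.57°; 9 values; θ(m_l=2) ≈ 63.43°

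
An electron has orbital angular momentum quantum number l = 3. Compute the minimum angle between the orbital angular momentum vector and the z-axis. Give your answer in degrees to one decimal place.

θ_min ≈ 30.0°

|L|² = l(l+1)ℏ² = 12ℏ², so |L| = 2√3 ℏ.
The smallest angle corresponds to the largest L_z, i.e. m_l = l = 3, giving L_z = 3ℏ.
cos θ_min = 3/√12, so θ_min ≈ 30.0°.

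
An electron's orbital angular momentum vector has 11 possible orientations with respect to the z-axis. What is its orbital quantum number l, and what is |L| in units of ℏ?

l = 5, |L| = √30 ℏ ≈ 5.477ℏ

Since there are 2l+1 = 11 values of m_l, l = 5.
|L| = ℏ√(l(l+1)) = ℏ√(5·6) = √30 ℏ.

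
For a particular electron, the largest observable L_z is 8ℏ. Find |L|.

|L| = 6√2 ℏ ≈ 8.485ℏ

L_z,max = lℏ, so l = 8.
|L| = √(l(l+1)) ℏ = 6√2 ℏ.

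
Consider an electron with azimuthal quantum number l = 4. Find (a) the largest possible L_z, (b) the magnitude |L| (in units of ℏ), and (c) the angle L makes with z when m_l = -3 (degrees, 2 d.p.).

L_z,max = 4ℏ; |L| = 2√5 ℏ ≈ 4.472ℏ; θ(m_l=-3) ≈ 132.13°

L_z,max = lℏ = 4ℏ.
|L| = ℏ√(4·5) = 2√5 ℏ ≈ 4.472ℏ.
For m_l = -3: cos θ = -3/√20, θ ≈ 132.13°.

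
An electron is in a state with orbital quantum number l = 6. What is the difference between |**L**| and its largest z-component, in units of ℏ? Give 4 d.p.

|L| = √42 ℏ ≈ 6.4807ℏ, while L_z,max = lℏ = 6ℏ.
The difference is (√42 − 6)ℏ ≈ 0.4807ℏ.

|L| − L_z,max ≈ 0.4807ℏ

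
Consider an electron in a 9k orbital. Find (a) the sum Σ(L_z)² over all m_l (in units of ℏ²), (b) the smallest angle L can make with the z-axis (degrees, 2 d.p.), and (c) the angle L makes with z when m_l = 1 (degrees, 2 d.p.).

Σ(L_z)² = 280 ℏ²; θ_min ≈ 20.70°; θ(m_l=1) ≈ 82.32°

For 9k, l = 7.
Σ m_l² = 280, so Σ(L_z)² = 280 ℏ².
cos θ_min = 7/√56, so θ_min ≈ 20.70°.
For m_l = 1: cos θ = 1/√56, θ ≈ 82.32°.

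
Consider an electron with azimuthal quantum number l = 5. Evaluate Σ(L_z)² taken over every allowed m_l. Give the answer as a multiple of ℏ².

The allowed m_l values are -5, -4, -3, -2, -1, 0, 1, 2, 3, 4, 5.
Σ m_l² = l(l+1)(2l+1)/3 = 5·6·11/3 = 110.

Σ(L_z)² = 110 ℏ²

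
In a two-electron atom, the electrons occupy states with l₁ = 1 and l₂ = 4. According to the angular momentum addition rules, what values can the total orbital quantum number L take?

L = 3, 4, 5

L runs from |1 − 4| = 3 to 1 + 4 = 5.
L ∈ {3, 4, 5}.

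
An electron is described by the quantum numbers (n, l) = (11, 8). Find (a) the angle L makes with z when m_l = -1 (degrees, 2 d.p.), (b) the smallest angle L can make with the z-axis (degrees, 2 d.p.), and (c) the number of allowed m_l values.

For m_l = -1: cos θ = -1/√72, θ ≈ 96.77°.
cos θ_min = 8/√72, so θ_min ≈ 19.47°.
There are 2l+1 = 17 values of m_l.

θ(m_l=-1) ≈ 96.77°; θ_min ≈ 19.47°; 17 values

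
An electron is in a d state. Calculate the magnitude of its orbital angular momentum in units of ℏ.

|L| = √6 ℏ ≈ 2.449ℏ

The letter d corresponds to l = 2.
|L| = ℏ√(l(l+1)) = ℏ√(2·3) = √6 ℏ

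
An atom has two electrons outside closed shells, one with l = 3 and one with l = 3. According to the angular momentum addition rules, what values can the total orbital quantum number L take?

L = 0, 1, 2, 3, 4, 5, 6

By the triangle rule, |l₁ − l₂| ≤ L ≤ l₁ + l₂.
L ∈ {0, 1, 2, 3, 4, 5, 6}.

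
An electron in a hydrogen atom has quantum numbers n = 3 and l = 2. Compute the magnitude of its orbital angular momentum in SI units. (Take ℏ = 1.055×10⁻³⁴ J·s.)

|L| = ℏ√(l(l+1)) = ℏ√(2·3) = √6 ℏ
Numerically, |L| = 2.449 × (1.055×10⁻³⁴ J·s) = 2.584×10⁻³⁴ J·s.

|L| = 2.584×10⁻³⁴ J·s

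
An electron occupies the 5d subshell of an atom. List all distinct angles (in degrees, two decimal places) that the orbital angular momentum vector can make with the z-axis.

θ ∈ {35.26°, 65.91°, 90.00°, 114.09°, 144.74°}

For 5d, l = 2.
|L| = ℏ√(l(l+1)) = √6 ℏ.
cos θ = m_l/√6 for each m_l ∈ {-2, -1, 0, 1, 2}.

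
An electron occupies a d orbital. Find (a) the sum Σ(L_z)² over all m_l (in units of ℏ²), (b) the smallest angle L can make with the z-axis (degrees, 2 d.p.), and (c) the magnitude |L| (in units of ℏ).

A d state has l = 2.
Σ m_l² = 10, so Σ(L_z)² = 10 ℏ².
cos θ_min = 2/√6, so θ_min ≈ 35.26°.
|L| = ℏ√(2·3) = √6 ℏ ≈ 2.449ℏ.

Σ(L_z)² = 10 ℏ²; θ_min ≈ 35.26°; |L| = √6 ℏ ≈ 2.449ℏ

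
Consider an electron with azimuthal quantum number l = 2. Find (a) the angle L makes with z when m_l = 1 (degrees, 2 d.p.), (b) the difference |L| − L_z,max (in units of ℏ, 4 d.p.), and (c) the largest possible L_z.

θ(m_l=1) ≈ 65.91°; |L|−L_z,max ≈ 0.4495ℏ; L_z,max = 2ℏ

For m_l = 1: cos θ = 1/√6, θ ≈ 65.91°.
|L| − L_z,max = (√6 − 2)ℏ ≈ 0.4495ℏ.
L_z,max = lℏ = 2ℏ.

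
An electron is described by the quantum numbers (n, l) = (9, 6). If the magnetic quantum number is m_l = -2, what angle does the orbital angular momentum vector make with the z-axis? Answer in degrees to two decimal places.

θ ≈ 107.98°

|L| = ℏ√(l(l+1)) = √42 ℏ.
L_z = m_l ℏ = −2ℏ.
cos θ = L_z/|L| = -2/√42, so θ ≈ 107.98°.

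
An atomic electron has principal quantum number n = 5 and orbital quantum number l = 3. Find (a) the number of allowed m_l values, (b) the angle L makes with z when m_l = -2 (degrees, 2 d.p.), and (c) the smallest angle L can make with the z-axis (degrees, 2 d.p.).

7 values; θ(m_l=-2) ≈ 125.26°; θ_min ≈ 30.00°

There are 2l+1 = 7 values of m_l.
For m_l = -2: cos θ = -2/√12, θ ≈ 125.26°.
cos θ_min = 3/√12, so θ_min ≈ 30.00°.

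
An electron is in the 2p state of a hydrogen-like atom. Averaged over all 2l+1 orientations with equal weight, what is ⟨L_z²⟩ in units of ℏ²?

2p means n = 2, l = 1.
m_l ∈ {-1, 0, 1}.
⟨L_z²⟩ = ℏ²·l(l+1)/3 = 0.6667ℏ².

⟨L_z²⟩ = 0.6667 ℏ²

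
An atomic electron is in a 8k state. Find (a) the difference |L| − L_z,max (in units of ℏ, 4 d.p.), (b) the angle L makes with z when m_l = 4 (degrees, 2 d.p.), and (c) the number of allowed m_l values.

|L|−L_z,max ≈ 0.4833ℏ; θ(m_l=4) ≈ 57.69°; 15 values

For 8k, l = 7.
|L| − L_z,max = (2√14 − 7)ℏ ≈ 0.4833ℏ.
For m_l = 4: cos θ = 4/√56, θ ≈ 57.69°.
There are 2l+1 = 15 values of m_l.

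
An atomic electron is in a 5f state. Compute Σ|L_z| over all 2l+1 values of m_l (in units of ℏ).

The 5f subshell has l = 3.
The allowed m_l values are -3, -2, -1, 0, 1, 2, 3.
Σ|m_l| = 2·3(3+1)/2 = 12.

Σ|L_z| = 12 ℏ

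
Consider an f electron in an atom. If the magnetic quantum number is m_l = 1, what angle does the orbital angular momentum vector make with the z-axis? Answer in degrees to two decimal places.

For an f orbital, l = 3.
|L|² = l(l+1)ℏ² = 12ℏ², so |L| = 2√3 ℏ.
L_z = m_l ℏ = 1ℏ.
cos θ = L_z/|L| = 1/√12, so θ ≈ 73.22°.

θ ≈ 73.22°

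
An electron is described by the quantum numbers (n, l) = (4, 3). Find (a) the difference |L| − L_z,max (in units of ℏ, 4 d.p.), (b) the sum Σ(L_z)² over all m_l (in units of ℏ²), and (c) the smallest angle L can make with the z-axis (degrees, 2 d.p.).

|L|−L_z,max ≈ 0.4641ℏ; Σ(L_z)² = 28 ℏ²; θ_min ≈ 30.00°

|L| − L_z,max = (2√3 − 3)ℏ ≈ 0.4641ℏ.
Σ m_l² = 28, so Σ(L_z)² = 28 ℏ².
cos θ_min = 3/√12, so θ_min ≈ 30.00°.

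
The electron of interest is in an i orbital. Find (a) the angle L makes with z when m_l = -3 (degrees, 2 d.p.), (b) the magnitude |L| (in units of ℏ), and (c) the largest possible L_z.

θ(m_l=-3) ≈ 117.58°; |L| = √42 ℏ ≈ 6.481ℏ; L_z,max = 6ℏ

An i state has l = 6.
For m_l = -3: cos θ = -3/√42, θ ≈ 117.58°.
|L| = ℏ√(6·7) = √42 ℏ ≈ 6.481ℏ.
L_z,max = lℏ = 6ℏ.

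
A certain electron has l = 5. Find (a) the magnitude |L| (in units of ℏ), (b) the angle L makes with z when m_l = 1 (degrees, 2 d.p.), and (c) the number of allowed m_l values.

|L| = √30 ℏ ≈ 5.477ℏ; θ(m_l=1) ≈ 79.48°; 11 values

|L| = ℏ√(5·6) = √30 ℏ ≈ 5.477ℏ.
For m_l = 1: cos θ = 1/√30, θ ≈ 79.48°.
There are 2l+1 = 11 values of m_l.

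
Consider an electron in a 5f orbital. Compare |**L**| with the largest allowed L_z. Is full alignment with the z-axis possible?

The 5f subshell has l = 3.
|L| = 2√3 ℏ ≈ 3.4641ℏ, while L_z,max = lℏ = 3ℏ.
Since |L| > L_z,max, the vector can never point exactly along z; the closest it comes is θ_min = arccos(3/√12) ≈ 30.0°.

No: L_z,max = 3ℏ < |L| = 2√3 ℏ ≈ 3.464ℏ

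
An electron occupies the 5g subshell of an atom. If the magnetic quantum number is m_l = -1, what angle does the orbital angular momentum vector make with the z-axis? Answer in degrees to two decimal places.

θ ≈ 102.92°

The 5g subshell has l = 4.
|L| = ℏ√(l(l+1)) = 2√5 ℏ.
L_z = m_l ℏ = −1ℏ.
cos θ = L_z/|L| = -1/√20, so θ ≈ 102.92°.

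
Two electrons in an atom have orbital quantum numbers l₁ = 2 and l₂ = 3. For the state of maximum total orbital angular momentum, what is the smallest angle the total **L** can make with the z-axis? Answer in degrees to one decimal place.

The total orbital quantum number L ranges from |l₁ − l₂| to l₁ + l₂ in integer steps.
So L can be 1, 2, 3, 4, 5.
The maximum is L = 5, with |L_tot| = ℏ√(5·6) = √30 ℏ.
The minimum angle with z is arccos(5/√30) ≈ 24.1°.

θ_min ≈ 24.1°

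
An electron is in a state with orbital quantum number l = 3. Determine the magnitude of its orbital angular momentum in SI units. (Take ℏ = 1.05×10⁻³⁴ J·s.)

|L| = 3.64×10⁻³⁴ J·s

|L| = ℏ√(l(l+1)) = ℏ√(3·4) = 2√3 ℏ
Numerically, |L| = 3.464 × (1.05×10⁻³⁴ J·s) = 3.64×10⁻³⁴ J·s.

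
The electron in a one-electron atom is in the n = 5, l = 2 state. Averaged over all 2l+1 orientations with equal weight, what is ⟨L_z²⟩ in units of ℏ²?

⟨L_z²⟩ = 2 ℏ²

m_l ∈ {-2, -1, 0, 1, 2}.
Average of L_z² over 5 states: 10/5 ℏ² = 2 ℏ².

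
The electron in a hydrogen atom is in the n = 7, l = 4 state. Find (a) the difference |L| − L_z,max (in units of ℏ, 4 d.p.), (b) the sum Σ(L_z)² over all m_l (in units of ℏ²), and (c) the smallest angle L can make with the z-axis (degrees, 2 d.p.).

|L|−L_z,max ≈ 0.4721ℏ; Σ(L_z)² = 60 ℏ²; θ_min ≈ 26.57°

|L| − L_z,max = (2√5 − 4)ℏ ≈ 0.4721ℏ.
Σ m_l² = 60, so Σ(L_z)² = 60 ℏ².
cos θ_min = 4/√20, so θ_min ≈ 26.57°.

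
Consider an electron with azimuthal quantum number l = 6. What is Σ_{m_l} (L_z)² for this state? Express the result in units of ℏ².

Σ(L_z)² = 182 ℏ²

m_l ∈ {-6, -5, -4, -3, -2, -1, 0, 1, 2, 3, 4, 5, 6}.
Σ m_l² = 2·(1 + 4 + 9 + 16 + 25 + 36) = 182.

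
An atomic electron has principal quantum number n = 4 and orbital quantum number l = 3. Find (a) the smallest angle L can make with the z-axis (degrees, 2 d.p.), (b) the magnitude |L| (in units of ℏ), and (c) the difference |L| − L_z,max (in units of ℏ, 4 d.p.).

θ_min ≈ 30.00°; |L| = 2√3 ℏ ≈ 3.464ℏ; |L|−L_z,max ≈ 0.4641ℏ

cos θ_min = 3/√12, so θ_min ≈ 30.00°.
|L| = ℏ√(3·4) = 2√3 ℏ ≈ 3.464ℏ.
|L| − L_z,max = (2√3 − 3)ℏ ≈ 0.4641ℏ.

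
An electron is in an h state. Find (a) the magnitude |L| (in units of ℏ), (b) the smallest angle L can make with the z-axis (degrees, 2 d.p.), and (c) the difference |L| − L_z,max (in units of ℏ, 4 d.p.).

The letter h corresponds to l = 5.
|L| = ℏ√(5·6) = √30 ℏ ≈ 5.477ℏ.
cos θ_min = 5/√30, so θ_min ≈ 24.09°.
|L| − L_z,max = (√30 − 5)ℏ ≈ 0.4772ℏ.

|L| = √30 ℏ ≈ 5.477ℏ; θ_min ≈ 24.09°; |L|−L_z,max ≈ 0.4772ℏ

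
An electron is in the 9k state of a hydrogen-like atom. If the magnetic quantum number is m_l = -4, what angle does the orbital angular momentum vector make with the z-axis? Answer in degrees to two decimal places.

9k means n = 9, l = 7.
|L|² = l(l+1)ℏ² = 56ℏ², so |L| = 2√14 ℏ.
L_z = m_l ℏ = −4ℏ.
cos θ = L_z/|L| = -4/√56, so θ ≈ 122.31°.

θ ≈ 122.31°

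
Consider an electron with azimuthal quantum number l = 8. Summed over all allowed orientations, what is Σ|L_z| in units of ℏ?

Σ|L_z| = 72 ℏ

m_l runs from −8 to 8, i.e. {-8, -7, -6, -5, -4, -3, -2, -1, 0, 1, 2, 3, 4, 5, 6, 7, 8}.
Σ|m_l| = 2(1+2+…+8) = 72.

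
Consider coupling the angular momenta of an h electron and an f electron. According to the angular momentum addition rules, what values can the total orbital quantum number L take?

L = 2, 3, 4, 5, 6, 7, 8

By the triangle rule, |l₁ − l₂| ≤ L ≤ l₁ + l₂.
So L can be 2, 3, 4, 5, 6, 7, 8.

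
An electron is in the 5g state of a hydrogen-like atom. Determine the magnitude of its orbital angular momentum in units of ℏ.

5g means n = 5, l = 4.
|L| = ℏ√(l(l+1)) = ℏ√(4·5) = 2√5 ℏ

|L| = 2√5 ℏ ≈ 4.472ℏ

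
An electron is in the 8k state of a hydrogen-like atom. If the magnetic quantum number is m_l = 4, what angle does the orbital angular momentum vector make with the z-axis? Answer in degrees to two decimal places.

θ ≈ 57.69°

For 8k, l = 7.
|L| = √(l(l+1)) ℏ = 2√14 ℏ.
L_z = m_l ℏ = 4ℏ.
cos θ = L_z/|L| = 4/√56, so θ ≈ 57.69°.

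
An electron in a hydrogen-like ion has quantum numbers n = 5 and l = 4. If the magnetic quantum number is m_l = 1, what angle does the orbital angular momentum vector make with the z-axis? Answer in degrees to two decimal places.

θ ≈ 77.08°

|L|² = l(l+1)ℏ² = 20ℏ², so |L| = 2√5 ℏ.
L_z = m_l ℏ = 1ℏ.
cos θ = L_z/|L| = 1/√20, so θ ≈ 77.08°.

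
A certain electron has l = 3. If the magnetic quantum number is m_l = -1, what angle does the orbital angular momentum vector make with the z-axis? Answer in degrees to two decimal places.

θ ≈ 106.78°

|L| = ℏ√(l(l+1)) = 2√3 ℏ.
L_z = m_l ℏ = −1ℏ.
cos θ = L_z/|L| = -1/√12, so θ ≈ 106.78°.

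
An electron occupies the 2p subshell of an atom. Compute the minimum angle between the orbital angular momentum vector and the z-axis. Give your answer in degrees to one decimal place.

For 2p, l = 1.
|L| = √(l(l+1)) ℏ = √2 ℏ.
The smallest angle corresponds to the largest L_z, i.e. m_l = l = 1, giving L_z = 1ℏ.
cos θ_min = 1/√2, so θ_min ≈ 45.0°.

θ_min ≈ 45.0°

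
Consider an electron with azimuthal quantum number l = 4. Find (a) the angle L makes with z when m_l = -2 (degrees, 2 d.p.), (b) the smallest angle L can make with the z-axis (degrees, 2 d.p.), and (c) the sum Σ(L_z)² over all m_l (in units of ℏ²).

For m_l = -2: cos θ = -2/√20, θ ≈ 116.57°.
cos θ_min = 4/√20, so θ_min ≈ 26.57°.
Σ m_l² = 60, so Σ(L_z)² = 60 ℏ².

θ(m_l=-2) ≈ 116.57°; θ_min ≈ 26.57°; Σ(L_z)² = 60 ℏ²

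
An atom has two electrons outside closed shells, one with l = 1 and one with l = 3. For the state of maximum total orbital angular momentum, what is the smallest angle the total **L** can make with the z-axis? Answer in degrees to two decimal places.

L runs from |1 − 3| = 2 to 1 + 3 = 4.
So L can be 2, 3, 4.
The maximum is L = 4, with |L_tot| = ℏ√(4·5) = 2√5 ℏ.
The minimum angle with z is arccos(4/√20) ≈ 26.57°.

θ_min ≈ 26.57°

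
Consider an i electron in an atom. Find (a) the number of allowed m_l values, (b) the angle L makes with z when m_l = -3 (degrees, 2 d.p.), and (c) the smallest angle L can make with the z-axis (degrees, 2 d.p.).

The letter i corresponds to l = 6.
There are 2l+1 = 13 values of m_l.
For m_l = -3: cos θ = -3/√42, θ ≈ 117.58°.
cos θ_min = 6/√42, so θ_min ≈ 22.21°.

13 values; θ(m_l=-3) ≈ 117.58°; θ_min ≈ 22.21°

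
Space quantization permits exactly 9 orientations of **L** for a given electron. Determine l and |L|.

l = 4, |L| = 2√5 ℏ ≈ 4.472ℏ

9 = 2l + 1, so l = (9−1)/2 = 4.
|L| = ℏ√(l(l+1)) = ℏ√(4·5) = 2√5 ℏ.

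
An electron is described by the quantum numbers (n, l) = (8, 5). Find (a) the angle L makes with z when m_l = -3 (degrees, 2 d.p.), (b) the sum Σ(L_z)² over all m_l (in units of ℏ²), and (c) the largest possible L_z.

For m_l = -3: cos θ = -3/√30, θ ≈ 123.21°.
Σ m_l² = 110, so Σ(L_z)² = 110 ℏ².
L_z,max = lℏ = 5ℏ.

θ(m_l=-3) ≈ 123.21°; Σ(L_z)² = 110 ℏ²; L_z,max = 5ℏ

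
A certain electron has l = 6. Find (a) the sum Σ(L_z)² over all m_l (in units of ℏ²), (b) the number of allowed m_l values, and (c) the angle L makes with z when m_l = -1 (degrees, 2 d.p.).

Σ m_l² = 182, so Σ(L_z)² = 182 ℏ².
There are 2l+1 = 13 values of m_l.
For m_l = -1: cos θ = -1/√42, θ ≈ 98.88°.

Σ(L_z)² = 182 ℏ²; 13 values; θ(m_l=-1) ≈ 98.88°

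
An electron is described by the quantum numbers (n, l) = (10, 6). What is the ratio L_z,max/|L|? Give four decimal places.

|L| = √42 ℏ ≈ 6.4807ℏ, while L_z,max = lℏ = 6ℏ.
L_z,max/|L| = 6/√42 = 0.9258.

L_z,max/|L| = 0.9258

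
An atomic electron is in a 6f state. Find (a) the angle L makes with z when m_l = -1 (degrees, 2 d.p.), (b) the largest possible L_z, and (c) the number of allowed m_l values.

θ(m_l=-1) ≈ 106.78°; L_z,max = 3ℏ; 7 values

The 6f subshell has l = 3.
For m_l = -1: cos θ = -1/√12, θ ≈ 106.78°.
L_z,max = lℏ = 3ℏ.
There are 2l+1 = 7 values of m_l.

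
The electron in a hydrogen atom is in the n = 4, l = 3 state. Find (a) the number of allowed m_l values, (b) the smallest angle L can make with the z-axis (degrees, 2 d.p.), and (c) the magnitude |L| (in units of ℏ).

7 values; θ_min ≈ 30.00°; |L| = 2√3 ℏ ≈ 3.464ℏ

There are 2l+1 = 7 values of m_l.
cos θ_min = 3/√12, so θ_min ≈ 30.00°.
|L| = ℏ√(3·4) = 2√3 ℏ ≈ 3.464ℏ.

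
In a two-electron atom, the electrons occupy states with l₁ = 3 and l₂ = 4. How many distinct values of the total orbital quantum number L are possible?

Angular momentum addition gives L = |l₁ − l₂|, …, l₁ + l₂.
Allowed values: L = 1, 2, 3, 4, 5, 6, 7.
That is 7 values.

7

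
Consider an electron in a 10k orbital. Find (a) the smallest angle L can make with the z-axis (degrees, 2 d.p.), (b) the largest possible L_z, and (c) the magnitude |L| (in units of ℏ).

θ_min ≈ 20.70°; L_z,max = 7ℏ; |L| = 2√14 ℏ ≈ 7.483ℏ

For 10k, l = 7.
cos θ_min = 7/√56, so θ_min ≈ 20.70°.
L_z,max = lℏ = 7ℏ.
|L| = ℏ√(7·8) = 2√14 ℏ ≈ 7.483ℏ.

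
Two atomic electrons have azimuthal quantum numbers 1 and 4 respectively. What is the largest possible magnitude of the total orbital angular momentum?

|L_tot|_max = √30 ℏ ≈ 5.477ℏ

L runs from |1 − 4| = 3 to 1 + 4 = 5.
So L can be 3, 4, 5.
The largest magnitude corresponds to L = 5: |L_tot| = ℏ√(5·6) = √30 ℏ.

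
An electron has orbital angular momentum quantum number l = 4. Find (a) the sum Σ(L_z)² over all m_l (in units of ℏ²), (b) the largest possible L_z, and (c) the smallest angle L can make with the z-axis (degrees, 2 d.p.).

Σ m_l² = 60, so Σ(L_z)² = 60 ℏ².
L_z,max = lℏ = 4ℏ.
cos θ_min = 4/√20, so θ_min ≈ 26.57°.

Σ(L_z)² = 60 ℏ²; L_z,max = 4ℏ; θ_min ≈ 26.57°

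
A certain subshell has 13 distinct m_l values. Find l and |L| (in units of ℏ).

l = 6, |L| = √42 ℏ ≈ 6.481ℏ

Since there are 2l+1 = 13 values of m_l, l = 6.
|L| = ℏ√(l(l+1)) = ℏ√(6·7) = √42 ℏ.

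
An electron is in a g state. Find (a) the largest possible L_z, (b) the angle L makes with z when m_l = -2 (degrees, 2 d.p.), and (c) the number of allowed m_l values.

For a g orbital, l = 4.
L_z,max = lℏ = 4ℏ.
For m_l = -2: cos θ = -2/√20, θ ≈ 116.57°.
There are 2l+1 = 9 values of m_l.

L_z,max = 4ℏ; θ(m_l=-2) ≈ 116.57°; 9 values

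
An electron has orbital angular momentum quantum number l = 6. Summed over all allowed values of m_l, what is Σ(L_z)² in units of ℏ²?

The allowed m_l values are -6, -5, -4, -3, -2, -1, 0, 1, 2, 3, 4, 5, 6.
Σ m_l² = 2·(1 + 4 + 9 + 16 + 25 + 36) = 182.

Σ(L_z)² = 182 ℏ²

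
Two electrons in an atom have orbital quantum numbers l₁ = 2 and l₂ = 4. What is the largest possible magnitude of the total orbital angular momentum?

|L_tot|_max = √42 ℏ ≈ 6.481ℏ

The total orbital quantum number L ranges from |l₁ − l₂| to l₁ + l₂ in integer steps.
Allowed values: L = 2, 3, 4, 5, 6.
The largest magnitude corresponds to L = 6: |L_tot| = ℏ√(6·7) = √42 ℏ.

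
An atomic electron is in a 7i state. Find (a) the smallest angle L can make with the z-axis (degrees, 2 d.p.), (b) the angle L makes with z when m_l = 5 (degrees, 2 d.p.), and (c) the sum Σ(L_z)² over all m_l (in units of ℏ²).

θ_min ≈ 22.21°; θ(m_l=5) ≈ 39.51°; Σ(L_z)² = 182 ℏ²

The 7i subshell has l = 6.
cos θ_min = 6/√42, so θ_min ≈ 22.21°.
For m_l = 5: cos θ = 5/√42, θ ≈ 39.51°.
Σ m_l² = 182, so Σ(L_z)² = 182 ℏ².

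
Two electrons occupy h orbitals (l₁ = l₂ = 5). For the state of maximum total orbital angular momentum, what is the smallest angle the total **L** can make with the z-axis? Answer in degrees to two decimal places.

Angular momentum addition gives L = |l₁ − l₂|, …, l₁ + l₂.
So L can be 0, 1, 2, 3, 4, 5, 6, 7, 8, 9, 10.
The maximum is L = 10, with |L_tot| = ℏ√(10·11) = √110 ℏ.
The minimum angle with z is arccos(10/√110) ≈ 17.55°.

θ_min ≈ 17.55°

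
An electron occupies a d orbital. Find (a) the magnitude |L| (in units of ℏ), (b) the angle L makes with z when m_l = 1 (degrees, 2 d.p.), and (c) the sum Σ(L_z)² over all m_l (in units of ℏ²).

D corresponds to l = 2.
|L| = ℏ√(2·3) = √6 ℏ ≈ 2.449ℏ.
For m_l = 1: cos θ = 1/√6, θ ≈ 65.91°.
Σ m_l² = 10, so Σ(L_z)² = 10 ℏ².

|L| = √6 ℏ ≈ 2.449ℏ; θ(m_l=1) ≈ 65.91°; Σ(L_z)² = 10 ℏ²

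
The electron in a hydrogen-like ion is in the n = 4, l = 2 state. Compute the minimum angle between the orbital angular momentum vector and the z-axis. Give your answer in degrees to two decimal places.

|L| = ℏ√(l(l+1)) = √6 ℏ.
The smallest angle corresponds to the largest L_z, i.e. m_l = l = 2, giving L_z = 2ℏ.
cos θ_min = 2/√6, so θ_min ≈ 35.26°.

θ_min ≈ 35.26°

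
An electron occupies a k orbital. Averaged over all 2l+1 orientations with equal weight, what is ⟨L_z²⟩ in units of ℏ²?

⟨L_z²⟩ = 18.67 ℏ²

A k state has l = 7.
The allowed m_l values are -7, -6, -5, -4, -3, -2, -1, 0, 1, 2, 3, 4, 5, 6, 7.
Average of L_z² over 15 states: 280/15 ℏ² = 18.67 ℏ².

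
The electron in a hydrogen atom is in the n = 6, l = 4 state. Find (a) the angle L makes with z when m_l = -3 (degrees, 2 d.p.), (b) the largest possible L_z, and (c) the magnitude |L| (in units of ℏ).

For m_l = -3: cos θ = -3/√20, θ ≈ 132.13°.
L_z,max = lℏ = 4ℏ.
|L| = ℏ√(4·5) = 2√5 ℏ ≈ 4.472ℏ.

θ(m_l=-3) ≈ 132.13°; L_z,max = 4ℏ; |L| = 2√5 ℏ ≈ 4.472ℏ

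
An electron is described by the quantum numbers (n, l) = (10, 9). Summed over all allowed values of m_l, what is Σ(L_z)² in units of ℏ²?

m_l runs from −9 to 9, i.e. {-9, -8, -7, -6, -5, -4, -3, -2, -1, 0, 1, 2, 3, 4, 5, 6, 7, 8, 9}.
Σ m_l² = l(l+1)(2l+1)/3 = 9·10·19/3 = 570.

Σ(L_z)² = 570 ℏ²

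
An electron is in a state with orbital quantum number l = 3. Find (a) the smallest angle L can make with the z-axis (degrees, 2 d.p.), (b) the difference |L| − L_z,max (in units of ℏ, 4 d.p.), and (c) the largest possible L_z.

θ_min ≈ 30.00°; |L|−L_z,max ≈ 0.4641ℏ; L_z,max = 3ℏ

cos θ_min = 3/√12, so θ_min ≈ 30.00°.
|L| − L_z,max = (2√3 − 3)ℏ ≈ 0.4641ℏ.
L_z,max = lℏ = 3ℏ.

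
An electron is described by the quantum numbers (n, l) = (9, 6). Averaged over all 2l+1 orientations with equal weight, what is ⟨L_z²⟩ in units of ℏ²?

⟨L_z²⟩ = 14 ℏ²

The allowed m_l values are -6, -5, -4, -3, -2, -1, 0, 1, 2, 3, 4, 5, 6.
Average of L_z² over 13 states: 182/13 ℏ² = 14 ℏ².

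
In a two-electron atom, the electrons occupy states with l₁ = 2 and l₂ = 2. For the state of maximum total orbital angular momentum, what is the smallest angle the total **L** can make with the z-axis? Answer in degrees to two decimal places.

L runs from |2 − 2| = 0 to 2 + 2 = 4.
L ∈ {0, 1, 2, 3, 4}.
The maximum is L = 4, with |L_tot| = ℏ√(4·5) = 2√5 ℏ.
The minimum angle with z is arccos(4/√20) ≈ 26.57°.

θ_min ≈ 26.57°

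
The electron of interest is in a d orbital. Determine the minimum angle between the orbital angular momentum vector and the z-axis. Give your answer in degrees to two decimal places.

θ_min ≈ 35.26°

A d state has l = 2.
|L| = ℏ√(l(l+1)) = √6 ℏ.
The smallest angle corresponds to the largest L_z, i.e. m_l = l = 2, giving L_z = 2ℏ.
cos θ_min = 2/√6, so θ_min ≈ 35.26°.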